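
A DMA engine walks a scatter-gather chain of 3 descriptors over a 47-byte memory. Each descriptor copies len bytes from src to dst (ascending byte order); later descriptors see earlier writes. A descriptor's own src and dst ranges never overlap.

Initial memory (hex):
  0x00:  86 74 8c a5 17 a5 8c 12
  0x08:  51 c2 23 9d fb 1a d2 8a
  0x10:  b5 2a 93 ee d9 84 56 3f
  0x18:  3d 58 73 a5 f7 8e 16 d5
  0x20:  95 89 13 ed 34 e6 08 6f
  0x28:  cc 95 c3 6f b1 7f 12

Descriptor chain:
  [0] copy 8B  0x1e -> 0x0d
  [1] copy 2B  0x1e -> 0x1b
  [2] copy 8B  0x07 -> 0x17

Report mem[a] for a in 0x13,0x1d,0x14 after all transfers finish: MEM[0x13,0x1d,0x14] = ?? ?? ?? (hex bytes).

MEM[0x13,0x1d,0x14] = 34 16 e6

  after D0: wrote 8B at 0x0d = 16d5958913ed34e6
  after D1: wrote 2B at 0x1b = 16d5
  after D2: wrote 8B at 0x17 = 1251c2239dfb16d5
query mem[0x13]=0x34, mem[0x1d]=0x16, mem[0x14]=0xe6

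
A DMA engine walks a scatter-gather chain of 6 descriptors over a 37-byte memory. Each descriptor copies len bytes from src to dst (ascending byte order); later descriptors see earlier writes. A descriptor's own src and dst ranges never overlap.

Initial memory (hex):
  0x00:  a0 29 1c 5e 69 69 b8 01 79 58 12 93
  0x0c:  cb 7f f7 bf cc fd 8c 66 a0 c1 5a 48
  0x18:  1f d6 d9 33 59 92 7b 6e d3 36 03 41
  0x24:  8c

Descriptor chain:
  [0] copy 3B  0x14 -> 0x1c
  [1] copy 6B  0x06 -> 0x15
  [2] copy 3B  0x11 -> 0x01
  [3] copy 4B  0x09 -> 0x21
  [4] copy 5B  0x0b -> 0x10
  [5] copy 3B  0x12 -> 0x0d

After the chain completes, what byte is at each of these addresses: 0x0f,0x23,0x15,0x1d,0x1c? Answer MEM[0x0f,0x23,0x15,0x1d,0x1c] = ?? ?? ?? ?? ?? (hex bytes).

MEM[0x0f,0x23,0x15,0x1d,0x1c] = bf 93 b8 c1 a0

D0: mem[0x1c..0x1e] <- [a0 c1 5a]
D1: mem[0x15..0x1a] <- [b8 01 79 58 12 93]
D2: mem[0x01..0x03] <- [fd 8c 66]
D3: mem[0x21..0x24] <- [58 12 93 cb]
D4: mem[0x10..0x14] <- [93 cb 7f f7 bf]
D5: mem[0x0d..0x0f] <- [7f f7 bf]
query mem[0x0f]=0xbf, mem[0x23]=0x93, mem[0x15]=0xb8, mem[0x1d]=0xc1, mem[0x1c]=0xa0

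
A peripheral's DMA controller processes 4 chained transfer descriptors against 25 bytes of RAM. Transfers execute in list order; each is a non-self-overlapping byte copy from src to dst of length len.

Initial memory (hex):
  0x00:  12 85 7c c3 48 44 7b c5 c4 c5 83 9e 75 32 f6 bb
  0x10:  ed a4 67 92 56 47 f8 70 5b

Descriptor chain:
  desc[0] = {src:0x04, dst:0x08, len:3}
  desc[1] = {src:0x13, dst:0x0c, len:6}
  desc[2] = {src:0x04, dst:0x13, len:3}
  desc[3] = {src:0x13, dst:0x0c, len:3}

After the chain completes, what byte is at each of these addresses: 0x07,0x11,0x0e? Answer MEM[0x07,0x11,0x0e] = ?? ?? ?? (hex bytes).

MEM[0x07,0x11,0x0e] = c5 5b 7b

#0 dst[0x08+3] := {0x48,0x44,0x7b}
#1 dst[0x0c+6] := {0x92,0x56,0x47,0xf8,0x70,0x5b}
#2 dst[0x13+3] := {0x48,0x44,0x7b}
#3 dst[0x0c+3] := {0x48,0x44,0x7b}
query mem[0x07]=0xc5, mem[0x11]=0x5b, mem[0x0e]=0x7b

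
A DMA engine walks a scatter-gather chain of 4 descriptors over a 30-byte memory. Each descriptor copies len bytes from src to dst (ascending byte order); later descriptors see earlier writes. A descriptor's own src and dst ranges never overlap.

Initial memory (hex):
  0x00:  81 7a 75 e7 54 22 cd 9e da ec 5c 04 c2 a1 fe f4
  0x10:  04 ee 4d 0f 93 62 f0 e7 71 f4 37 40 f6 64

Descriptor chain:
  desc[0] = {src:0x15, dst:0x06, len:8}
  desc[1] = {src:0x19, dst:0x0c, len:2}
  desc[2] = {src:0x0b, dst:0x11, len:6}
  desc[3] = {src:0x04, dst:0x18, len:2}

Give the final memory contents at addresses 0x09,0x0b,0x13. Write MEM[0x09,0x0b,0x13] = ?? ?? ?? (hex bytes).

MEM[0x09,0x0b,0x13] = 71 37 37

  after D0: wrote 8B at 0x06 = 62f0e771f43740f6
  after D1: wrote 2B at 0x0c = f437
  after D2: wrote 6B at 0x11 = 37f437fef404
  after D3: wrote 2B at 0x18 = 5422
query mem[0x09]=0x71, mem[0x0b]=0x37, mem[0x13]=0x37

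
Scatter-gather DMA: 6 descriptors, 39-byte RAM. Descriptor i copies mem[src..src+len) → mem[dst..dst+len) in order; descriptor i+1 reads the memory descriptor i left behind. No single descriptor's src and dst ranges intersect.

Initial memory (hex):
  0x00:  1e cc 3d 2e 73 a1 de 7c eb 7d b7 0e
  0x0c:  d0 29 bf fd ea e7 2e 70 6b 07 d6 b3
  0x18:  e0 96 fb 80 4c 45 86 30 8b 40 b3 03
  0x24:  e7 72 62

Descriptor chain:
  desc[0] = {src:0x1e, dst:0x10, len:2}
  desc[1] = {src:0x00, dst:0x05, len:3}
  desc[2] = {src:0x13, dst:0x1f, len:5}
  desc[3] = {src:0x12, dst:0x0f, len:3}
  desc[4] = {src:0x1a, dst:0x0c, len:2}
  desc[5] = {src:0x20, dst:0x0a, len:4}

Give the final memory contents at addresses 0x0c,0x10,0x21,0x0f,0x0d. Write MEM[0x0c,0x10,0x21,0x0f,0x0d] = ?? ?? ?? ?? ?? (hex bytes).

D0: mem[0x10..0x11] <- [86 30]
D1: mem[0x05..0x07] <- [1e cc 3d]
D2: mem[0x1f..0x23] <- [70 6b 07 d6 b3]
D3: mem[0x0f..0x11] <- [2e 70 6b]
D4: mem[0x0c..0x0d] <- [fb 80]
D5: mem[0x0a..0x0d] <- [6b 07 d6 b3]
query mem[0x0c]=0xd6, mem[0x10]=0x70, mem[0x21]=0x07, mem[0x0f]=0x2e, mem[0x0d]=0xb3

MEM[0x0c,0x10,0x21,0x0f,0x0d] = d6 70 07 2e b3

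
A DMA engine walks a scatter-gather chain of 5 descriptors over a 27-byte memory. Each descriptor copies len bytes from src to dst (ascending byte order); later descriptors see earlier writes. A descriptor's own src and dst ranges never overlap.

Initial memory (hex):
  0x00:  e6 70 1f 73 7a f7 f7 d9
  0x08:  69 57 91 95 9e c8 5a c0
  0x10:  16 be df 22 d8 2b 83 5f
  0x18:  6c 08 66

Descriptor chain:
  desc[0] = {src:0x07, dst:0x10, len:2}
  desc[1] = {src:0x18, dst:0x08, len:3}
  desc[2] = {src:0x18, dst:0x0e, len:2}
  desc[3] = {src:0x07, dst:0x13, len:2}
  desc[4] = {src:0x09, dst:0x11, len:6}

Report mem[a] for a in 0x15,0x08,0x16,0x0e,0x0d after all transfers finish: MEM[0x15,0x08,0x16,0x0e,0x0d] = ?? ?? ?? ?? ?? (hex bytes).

MEM[0x15,0x08,0x16,0x0e,0x0d] = c8 6c 6c 6c c8

#0 dst[0x10+2] := {0xd9,0x69}
#1 dst[0x08+3] := {0x6c,0x08,0x66}
#2 dst[0x0e+2] := {0x6c,0x08}
#3 dst[0x13+2] := {0xd9,0x6c}
#4 dst[0x11+6] := {0x08,0x66,0x95,0x9e,0xc8,0x6c}
query mem[0x15]=0xc8, mem[0x08]=0x6c, mem[0x16]=0x6c, mem[0x0e]=0x6c, mem[0x0d]=0xc8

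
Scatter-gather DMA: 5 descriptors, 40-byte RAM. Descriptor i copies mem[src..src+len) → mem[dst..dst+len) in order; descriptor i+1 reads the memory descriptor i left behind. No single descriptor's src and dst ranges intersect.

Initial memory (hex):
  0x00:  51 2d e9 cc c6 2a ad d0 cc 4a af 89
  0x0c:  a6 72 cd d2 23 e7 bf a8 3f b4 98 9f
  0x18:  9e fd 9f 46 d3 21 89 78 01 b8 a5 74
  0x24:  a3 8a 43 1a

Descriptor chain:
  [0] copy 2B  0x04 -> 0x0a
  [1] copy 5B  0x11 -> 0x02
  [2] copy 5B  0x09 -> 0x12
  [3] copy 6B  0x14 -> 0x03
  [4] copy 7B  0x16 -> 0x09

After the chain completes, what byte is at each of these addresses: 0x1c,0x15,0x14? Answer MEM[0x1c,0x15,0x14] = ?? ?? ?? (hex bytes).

  after D0: wrote 2B at 0x0a = c62a
  after D1: wrote 5B at 0x02 = e7bfa83fb4
  after D2: wrote 5B at 0x12 = 4ac62aa672
  after D3: wrote 6B at 0x03 = 2aa6729f9efd
  after D4: wrote 7B at 0x09 = 729f9efd9f46d3
query mem[0x1c]=0xd3, mem[0x15]=0xa6, mem[0x14]=0x2a

MEM[0x1c,0x15,0x14] = d3 a6 2a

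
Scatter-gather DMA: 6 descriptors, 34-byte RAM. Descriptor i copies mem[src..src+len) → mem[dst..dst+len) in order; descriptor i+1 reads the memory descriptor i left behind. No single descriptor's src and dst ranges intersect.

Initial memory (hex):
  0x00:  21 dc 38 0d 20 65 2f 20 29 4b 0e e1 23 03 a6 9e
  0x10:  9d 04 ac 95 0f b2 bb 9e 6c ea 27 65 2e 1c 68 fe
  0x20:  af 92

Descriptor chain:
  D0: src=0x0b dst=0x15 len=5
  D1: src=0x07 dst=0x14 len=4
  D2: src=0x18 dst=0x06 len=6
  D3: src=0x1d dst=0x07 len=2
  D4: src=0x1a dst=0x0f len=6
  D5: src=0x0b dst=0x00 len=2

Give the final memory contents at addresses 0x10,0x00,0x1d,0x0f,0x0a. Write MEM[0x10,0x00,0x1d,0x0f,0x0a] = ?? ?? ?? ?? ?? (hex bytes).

MEM[0x10,0x00,0x1d,0x0f,0x0a] = 65 1c 1c 27 2e

[0] 0x0b->0x15 len=5 : e1 23 03 a6 9e
[1] 0x07->0x14 len=4 : 20 29 4b 0e
[2] 0x18->0x06 len=6 : a6 9e 27 65 2e 1c
[3] 0x1d->0x07 len=2 : 1c 68
[4] 0x1a->0x0f len=6 : 27 65 2e 1c 68 fe
[5] 0x0b->0x00 len=2 : 1c 23
query mem[0x10]=0x65, mem[0x00]=0x1c, mem[0x1d]=0x1c, mem[0x0f]=0x27, mem[0x0a]=0x2e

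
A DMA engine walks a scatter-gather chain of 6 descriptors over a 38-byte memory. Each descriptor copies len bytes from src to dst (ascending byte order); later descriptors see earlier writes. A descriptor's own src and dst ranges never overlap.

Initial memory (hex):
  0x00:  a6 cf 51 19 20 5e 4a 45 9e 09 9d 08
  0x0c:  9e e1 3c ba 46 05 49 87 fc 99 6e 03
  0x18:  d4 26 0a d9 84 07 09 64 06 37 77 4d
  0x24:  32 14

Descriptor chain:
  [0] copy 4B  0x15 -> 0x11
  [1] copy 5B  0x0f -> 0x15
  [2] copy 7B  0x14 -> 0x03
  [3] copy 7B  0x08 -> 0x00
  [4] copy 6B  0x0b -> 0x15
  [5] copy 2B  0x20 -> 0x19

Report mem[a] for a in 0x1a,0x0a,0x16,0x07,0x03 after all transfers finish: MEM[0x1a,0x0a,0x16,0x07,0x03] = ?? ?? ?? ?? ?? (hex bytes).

D0: mem[0x11..0x14] <- [99 6e 03 d4]
D1: mem[0x15..0x19] <- [ba 46 99 6e 03]
D2: mem[0x03..0x09] <- [d4 ba 46 99 6e 03 0a]
D3: mem[0x00..0x06] <- [03 0a 9d 08 9e e1 3c]
D4: mem[0x15..0x1a] <- [08 9e e1 3c ba 46]
D5: mem[0x19..0x1a] <- [06 37]
query mem[0x1a]=0x37, mem[0x0a]=0x9d, mem[0x16]=0x9e, mem[0x07]=0x6e, mem[0x03]=0x08

MEM[0x1a,0x0a,0x16,0x07,0x03] = 37 9d 9e 6e 08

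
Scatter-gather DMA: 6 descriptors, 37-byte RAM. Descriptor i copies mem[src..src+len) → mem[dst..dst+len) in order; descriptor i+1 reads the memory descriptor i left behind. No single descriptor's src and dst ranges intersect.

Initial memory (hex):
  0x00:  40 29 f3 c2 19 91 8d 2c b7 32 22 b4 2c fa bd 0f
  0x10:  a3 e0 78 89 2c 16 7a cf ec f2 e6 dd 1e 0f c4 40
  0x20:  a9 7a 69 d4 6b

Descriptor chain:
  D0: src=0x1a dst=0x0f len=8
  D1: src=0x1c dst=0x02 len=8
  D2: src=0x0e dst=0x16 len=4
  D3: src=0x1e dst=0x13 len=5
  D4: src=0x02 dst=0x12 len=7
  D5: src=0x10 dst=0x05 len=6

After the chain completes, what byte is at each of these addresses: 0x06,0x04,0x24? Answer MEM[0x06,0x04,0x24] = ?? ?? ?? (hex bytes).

D0: mem[0x0f..0x16] <- [e6 dd 1e 0f c4 40 a9 7a]
D1: mem[0x02..0x09] <- [1e 0f c4 40 a9 7a 69 d4]
D2: mem[0x16..0x19] <- [bd e6 dd 1e]
D3: mem[0x13..0x17] <- [c4 40 a9 7a 69]
D4: mem[0x12..0x18] <- [1e 0f c4 40 a9 7a 69]
D5: mem[0x05..0x0a] <- [dd 1e 1e 0f c4 40]
query mem[0x06]=0x1e, mem[0x04]=0xc4, mem[0x24]=0x6b

MEM[0x06,0x04,0x24] = 1e c4 6b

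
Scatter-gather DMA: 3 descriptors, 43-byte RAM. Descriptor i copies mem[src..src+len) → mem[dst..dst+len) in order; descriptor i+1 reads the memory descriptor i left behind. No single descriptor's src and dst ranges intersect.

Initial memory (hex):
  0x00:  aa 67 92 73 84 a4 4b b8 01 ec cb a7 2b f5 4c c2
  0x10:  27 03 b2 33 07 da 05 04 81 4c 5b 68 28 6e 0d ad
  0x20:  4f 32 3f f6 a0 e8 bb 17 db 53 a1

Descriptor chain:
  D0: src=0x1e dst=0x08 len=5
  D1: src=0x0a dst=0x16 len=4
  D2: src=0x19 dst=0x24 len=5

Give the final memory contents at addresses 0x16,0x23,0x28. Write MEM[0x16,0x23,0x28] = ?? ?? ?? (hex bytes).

MEM[0x16,0x23,0x28] = 4f f6 6e

  after D0: wrote 5B at 0x08 = 0dad4f323f
  after D1: wrote 4B at 0x16 = 4f323ff5
  after D2: wrote 5B at 0x24 = f55b68286e
query mem[0x16]=0x4f, mem[0x23]=0xf6, mem[0x28]=0x6e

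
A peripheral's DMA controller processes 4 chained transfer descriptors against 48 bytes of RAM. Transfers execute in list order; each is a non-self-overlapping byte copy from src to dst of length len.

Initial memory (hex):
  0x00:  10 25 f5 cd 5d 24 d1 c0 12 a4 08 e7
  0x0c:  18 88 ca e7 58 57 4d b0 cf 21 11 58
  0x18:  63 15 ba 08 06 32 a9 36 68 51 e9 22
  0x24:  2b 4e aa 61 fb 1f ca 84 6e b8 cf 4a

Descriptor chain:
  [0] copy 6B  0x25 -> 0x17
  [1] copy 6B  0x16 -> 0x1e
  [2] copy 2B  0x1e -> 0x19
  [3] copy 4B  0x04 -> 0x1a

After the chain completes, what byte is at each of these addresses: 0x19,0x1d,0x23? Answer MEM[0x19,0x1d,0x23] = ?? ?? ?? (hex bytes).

[0] 0x25->0x17 len=6 : 4e aa 61 fb 1f ca
[1] 0x16->0x1e len=6 : 11 4e aa 61 fb 1f
[2] 0x1e->0x19 len=2 : 11 4e
[3] 0x04->0x1a len=4 : 5d 24 d1 c0
query mem[0x19]=0x11, mem[0x1d]=0xc0, mem[0x23]=0x1f

MEM[0x19,0x1d,0x23] = 11 c0 1f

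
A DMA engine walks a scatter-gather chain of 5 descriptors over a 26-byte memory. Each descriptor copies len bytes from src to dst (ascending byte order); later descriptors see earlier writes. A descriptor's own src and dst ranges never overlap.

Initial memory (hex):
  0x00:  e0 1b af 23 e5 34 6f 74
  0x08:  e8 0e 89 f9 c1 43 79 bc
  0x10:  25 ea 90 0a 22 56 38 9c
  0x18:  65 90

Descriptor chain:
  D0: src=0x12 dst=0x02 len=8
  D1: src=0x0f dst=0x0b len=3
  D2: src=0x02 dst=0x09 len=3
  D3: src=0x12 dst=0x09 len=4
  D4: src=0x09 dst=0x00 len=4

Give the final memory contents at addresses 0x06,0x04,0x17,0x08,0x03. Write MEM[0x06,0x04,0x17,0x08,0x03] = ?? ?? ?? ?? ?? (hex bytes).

MEM[0x06,0x04,0x17,0x08,0x03] = 38 22 9c 65 56

#0 dst[0x02+8] := {0x90,0x0a,0x22,0x56,0x38,0x9c,0x65,0x90}
#1 dst[0x0b+3] := {0xbc,0x25,0xea}
#2 dst[0x09+3] := {0x90,0x0a,0x22}
#3 dst[0x09+4] := {0x90,0x0a,0x22,0x56}
#4 dst[0x00+4] := {0x90,0x0a,0x22,0x56}
query mem[0x06]=0x38, mem[0x04]=0x22, mem[0x17]=0x9c, mem[0x08]=0x65, mem[0x03]=0x56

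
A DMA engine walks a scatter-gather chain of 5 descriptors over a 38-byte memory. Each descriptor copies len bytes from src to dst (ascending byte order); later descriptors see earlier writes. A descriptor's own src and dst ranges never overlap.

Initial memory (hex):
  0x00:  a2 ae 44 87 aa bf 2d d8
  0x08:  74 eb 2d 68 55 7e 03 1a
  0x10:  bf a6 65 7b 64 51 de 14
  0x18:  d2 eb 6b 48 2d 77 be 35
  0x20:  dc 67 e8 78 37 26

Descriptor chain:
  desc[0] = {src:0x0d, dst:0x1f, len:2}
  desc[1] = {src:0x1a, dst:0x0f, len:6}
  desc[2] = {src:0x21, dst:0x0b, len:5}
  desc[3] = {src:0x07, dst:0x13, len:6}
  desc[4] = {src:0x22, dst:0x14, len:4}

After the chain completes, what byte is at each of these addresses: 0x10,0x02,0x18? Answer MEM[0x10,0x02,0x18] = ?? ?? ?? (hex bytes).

MEM[0x10,0x02,0x18] = 48 44 e8

  after D0: wrote 2B at 0x1f = 7e03
  after D1: wrote 6B at 0x0f = 6b482d77be7e
  after D2: wrote 5B at 0x0b = 67e8783726
  after D3: wrote 6B at 0x13 = d874eb2d67e8
  after D4: wrote 4B at 0x14 = e8783726
query mem[0x10]=0x48, mem[0x02]=0x44, mem[0x18]=0xe8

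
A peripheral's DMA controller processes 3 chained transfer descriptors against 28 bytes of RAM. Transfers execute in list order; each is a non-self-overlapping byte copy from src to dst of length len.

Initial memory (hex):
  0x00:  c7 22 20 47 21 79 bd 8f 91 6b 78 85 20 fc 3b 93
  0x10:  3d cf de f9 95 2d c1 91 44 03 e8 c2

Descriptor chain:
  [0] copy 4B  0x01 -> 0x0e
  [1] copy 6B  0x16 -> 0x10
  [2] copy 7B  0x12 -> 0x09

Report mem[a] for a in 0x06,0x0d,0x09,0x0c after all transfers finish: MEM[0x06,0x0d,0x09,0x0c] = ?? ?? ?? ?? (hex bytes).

MEM[0x06,0x0d,0x09,0x0c] = bd c1 44 c2

#0 dst[0x0e+4] := {0x22,0x20,0x47,0x21}
#1 dst[0x10+6] := {0xc1,0x91,0x44,0x03,0xe8,0xc2}
#2 dst[0x09+7] := {0x44,0x03,0xe8,0xc2,0xc1,0x91,0x44}
query mem[0x06]=0xbd, mem[0x0d]=0xc1, mem[0x09]=0x44, mem[0x0c]=0xc2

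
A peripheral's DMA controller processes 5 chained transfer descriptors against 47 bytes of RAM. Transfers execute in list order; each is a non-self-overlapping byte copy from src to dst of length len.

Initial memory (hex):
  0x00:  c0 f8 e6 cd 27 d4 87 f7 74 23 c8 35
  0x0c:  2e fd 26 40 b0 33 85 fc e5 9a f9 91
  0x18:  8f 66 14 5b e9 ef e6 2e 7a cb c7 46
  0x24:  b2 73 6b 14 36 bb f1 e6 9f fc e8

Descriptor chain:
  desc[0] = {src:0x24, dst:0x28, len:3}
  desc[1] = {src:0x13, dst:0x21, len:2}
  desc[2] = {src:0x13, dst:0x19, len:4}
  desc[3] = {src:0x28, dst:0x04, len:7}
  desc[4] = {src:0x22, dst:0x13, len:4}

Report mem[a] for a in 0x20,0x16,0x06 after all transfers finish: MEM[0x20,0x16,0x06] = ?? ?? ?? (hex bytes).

MEM[0x20,0x16,0x06] = 7a 73 6b

[0] 0x24->0x28 len=3 : b2 73 6b
[1] 0x13->0x21 len=2 : fc e5
[2] 0x13->0x19 len=4 : fc e5 9a f9
[3] 0x28->0x04 len=7 : b2 73 6b e6 9f fc e8
[4] 0x22->0x13 len=4 : e5 46 b2 73
query mem[0x20]=0x7a, mem[0x16]=0x73, mem[0x06]=0x6b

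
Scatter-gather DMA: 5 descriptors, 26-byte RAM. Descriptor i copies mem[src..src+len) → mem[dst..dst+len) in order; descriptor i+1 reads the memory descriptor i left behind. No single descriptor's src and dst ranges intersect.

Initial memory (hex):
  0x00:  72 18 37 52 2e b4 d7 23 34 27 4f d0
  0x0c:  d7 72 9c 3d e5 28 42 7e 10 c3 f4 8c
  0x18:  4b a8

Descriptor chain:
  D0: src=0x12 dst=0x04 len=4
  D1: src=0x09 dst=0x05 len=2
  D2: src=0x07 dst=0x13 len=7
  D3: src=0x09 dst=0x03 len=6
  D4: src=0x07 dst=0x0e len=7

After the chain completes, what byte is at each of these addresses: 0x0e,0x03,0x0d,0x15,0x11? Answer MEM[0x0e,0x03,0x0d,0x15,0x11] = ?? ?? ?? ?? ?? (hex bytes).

  after D0: wrote 4B at 0x04 = 427e10c3
  after D1: wrote 2B at 0x05 = 274f
  after D2: wrote 7B at 0x13 = c334274fd0d772
  after D3: wrote 6B at 0x03 = 274fd0d7729c
  after D4: wrote 7B at 0x0e = 729c274fd0d772
query mem[0x0e]=0x72, mem[0x03]=0x27, mem[0x0d]=0x72, mem[0x15]=0x27, mem[0x11]=0x4f

MEM[0x0e,0x03,0x0d,0x15,0x11] = 72 27 72 27 4f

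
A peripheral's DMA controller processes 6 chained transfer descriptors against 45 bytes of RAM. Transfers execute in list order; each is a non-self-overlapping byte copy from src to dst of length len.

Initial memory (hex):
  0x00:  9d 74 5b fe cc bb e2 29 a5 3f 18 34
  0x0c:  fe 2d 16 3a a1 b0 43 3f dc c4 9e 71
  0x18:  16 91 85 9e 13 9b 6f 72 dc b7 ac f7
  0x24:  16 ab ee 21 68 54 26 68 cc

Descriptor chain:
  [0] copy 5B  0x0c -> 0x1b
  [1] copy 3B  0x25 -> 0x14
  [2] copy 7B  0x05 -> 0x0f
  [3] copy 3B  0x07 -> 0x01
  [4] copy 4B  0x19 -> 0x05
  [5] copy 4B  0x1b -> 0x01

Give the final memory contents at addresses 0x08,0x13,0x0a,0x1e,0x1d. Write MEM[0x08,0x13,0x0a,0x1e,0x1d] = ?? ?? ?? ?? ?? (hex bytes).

D0: mem[0x1b..0x1f] <- [fe 2d 16 3a a1]
D1: mem[0x14..0x16] <- [ab ee 21]
D2: mem[0x0f..0x15] <- [bb e2 29 a5 3f 18 34]
D3: mem[0x01..0x03] <- [29 a5 3f]
D4: mem[0x05..0x08] <- [91 85 fe 2d]
D5: mem[0x01..0x04] <- [fe 2d 16 3a]
query mem[0x08]=0x2d, mem[0x13]=0x3f, mem[0x0a]=0x18, mem[0x1e]=0x3a, mem[0x1d]=0x16

MEM[0x08,0x13,0x0a,0x1e,0x1d] = 2d 3f 18 3a 16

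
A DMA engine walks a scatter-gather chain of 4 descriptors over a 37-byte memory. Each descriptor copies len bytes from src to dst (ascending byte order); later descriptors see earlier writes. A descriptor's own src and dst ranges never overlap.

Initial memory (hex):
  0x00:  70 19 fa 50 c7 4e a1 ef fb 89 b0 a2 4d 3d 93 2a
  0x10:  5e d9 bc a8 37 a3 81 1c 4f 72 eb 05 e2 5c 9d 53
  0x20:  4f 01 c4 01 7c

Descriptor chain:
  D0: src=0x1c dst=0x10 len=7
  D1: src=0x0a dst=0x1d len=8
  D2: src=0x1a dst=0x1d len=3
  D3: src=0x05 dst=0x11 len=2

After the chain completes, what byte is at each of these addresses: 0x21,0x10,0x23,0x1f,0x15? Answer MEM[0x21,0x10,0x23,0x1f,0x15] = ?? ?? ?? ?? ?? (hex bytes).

MEM[0x21,0x10,0x23,0x1f,0x15] = 93 e2 e2 e2 01

D0: mem[0x10..0x16] <- [e2 5c 9d 53 4f 01 c4]
D1: mem[0x1d..0x24] <- [b0 a2 4d 3d 93 2a e2 5c]
D2: mem[0x1d..0x1f] <- [eb 05 e2]
D3: mem[0x11..0x12] <- [4e a1]
query mem[0x21]=0x93, mem[0x10]=0xe2, mem[0x23]=0xe2, mem[0x1f]=0xe2, mem[0x15]=0x01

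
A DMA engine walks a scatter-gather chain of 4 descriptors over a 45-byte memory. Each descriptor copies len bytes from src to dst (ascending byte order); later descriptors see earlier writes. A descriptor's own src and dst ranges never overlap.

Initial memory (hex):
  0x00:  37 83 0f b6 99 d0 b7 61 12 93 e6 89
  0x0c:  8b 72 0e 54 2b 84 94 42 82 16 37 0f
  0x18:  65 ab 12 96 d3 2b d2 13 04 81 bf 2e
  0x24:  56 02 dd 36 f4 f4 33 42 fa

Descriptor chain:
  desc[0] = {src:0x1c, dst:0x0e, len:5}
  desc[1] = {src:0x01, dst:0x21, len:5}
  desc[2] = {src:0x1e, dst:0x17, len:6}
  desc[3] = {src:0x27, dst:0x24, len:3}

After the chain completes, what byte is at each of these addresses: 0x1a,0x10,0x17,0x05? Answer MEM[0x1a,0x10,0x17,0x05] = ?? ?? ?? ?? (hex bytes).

[0] 0x1c->0x0e len=5 : d3 2b d2 13 04
[1] 0x01->0x21 len=5 : 83 0f b6 99 d0
[2] 0x1e->0x17 len=6 : d2 13 04 83 0f b6
[3] 0x27->0x24 len=3 : 36 f4 f4
query mem[0x1a]=0x83, mem[0x10]=0xd2, mem[0x17]=0xd2, mem[0x05]=0xd0

MEM[0x1a,0x10,0x17,0x05] = 83 d2 d2 d0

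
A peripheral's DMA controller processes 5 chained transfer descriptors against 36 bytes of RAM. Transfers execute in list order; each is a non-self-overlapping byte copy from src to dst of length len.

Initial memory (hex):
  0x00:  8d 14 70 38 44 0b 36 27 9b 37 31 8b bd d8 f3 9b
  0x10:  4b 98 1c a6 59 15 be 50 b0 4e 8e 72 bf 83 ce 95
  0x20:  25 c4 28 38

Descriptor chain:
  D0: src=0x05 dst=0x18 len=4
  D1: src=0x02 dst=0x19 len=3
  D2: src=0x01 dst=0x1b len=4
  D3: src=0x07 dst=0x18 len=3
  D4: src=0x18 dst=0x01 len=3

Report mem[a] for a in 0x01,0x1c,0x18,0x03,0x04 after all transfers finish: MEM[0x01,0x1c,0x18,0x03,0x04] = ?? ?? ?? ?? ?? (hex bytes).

MEM[0x01,0x1c,0x18,0x03,0x04] = 27 70 27 37 44

#0 dst[0x18+4] := {0x0b,0x36,0x27,0x9b}
#1 dst[0x19+3] := {0x70,0x38,0x44}
#2 dst[0x1b+4] := {0x14,0x70,0x38,0x44}
#3 dst[0x18+3] := {0x27,0x9b,0x37}
#4 dst[0x01+3] := {0x27,0x9b,0x37}
query mem[0x01]=0x27, mem[0x1c]=0x70, mem[0x18]=0x27, mem[0x03]=0x37, mem[0x04]=0x44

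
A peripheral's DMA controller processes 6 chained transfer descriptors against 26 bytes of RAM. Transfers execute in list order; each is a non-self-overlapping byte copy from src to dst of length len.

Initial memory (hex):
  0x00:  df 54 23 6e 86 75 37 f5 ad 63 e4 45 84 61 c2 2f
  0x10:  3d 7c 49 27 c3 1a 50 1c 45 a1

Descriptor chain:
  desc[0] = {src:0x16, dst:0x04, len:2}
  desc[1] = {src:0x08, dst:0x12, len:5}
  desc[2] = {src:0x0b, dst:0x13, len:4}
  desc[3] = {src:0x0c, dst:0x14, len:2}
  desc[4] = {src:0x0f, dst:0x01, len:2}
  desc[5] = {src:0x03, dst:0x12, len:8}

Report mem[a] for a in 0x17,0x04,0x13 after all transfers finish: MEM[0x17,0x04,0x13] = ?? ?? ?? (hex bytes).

MEM[0x17,0x04,0x13] = ad 50 50

  after D0: wrote 2B at 0x04 = 501c
  after D1: wrote 5B at 0x12 = ad63e44584
  after D2: wrote 4B at 0x13 = 458461c2
  after D3: wrote 2B at 0x14 = 8461
  after D4: wrote 2B at 0x01 = 2f3d
  after D5: wrote 8B at 0x12 = 6e501c37f5ad63e4
query mem[0x17]=0xad, mem[0x04]=0x50, mem[0x13]=0x50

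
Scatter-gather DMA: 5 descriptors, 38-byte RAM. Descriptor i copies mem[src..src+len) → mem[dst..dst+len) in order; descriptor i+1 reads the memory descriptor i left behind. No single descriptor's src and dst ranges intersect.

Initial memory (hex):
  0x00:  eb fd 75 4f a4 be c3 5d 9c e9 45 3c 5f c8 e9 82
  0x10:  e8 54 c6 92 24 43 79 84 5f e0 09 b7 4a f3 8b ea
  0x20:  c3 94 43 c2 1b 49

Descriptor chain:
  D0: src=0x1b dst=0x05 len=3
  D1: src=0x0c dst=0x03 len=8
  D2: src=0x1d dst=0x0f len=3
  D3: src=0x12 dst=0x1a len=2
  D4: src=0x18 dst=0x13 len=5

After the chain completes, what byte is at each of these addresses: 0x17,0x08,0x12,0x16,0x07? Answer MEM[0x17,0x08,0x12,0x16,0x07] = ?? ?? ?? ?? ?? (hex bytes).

MEM[0x17,0x08,0x12,0x16,0x07] = 4a 54 c6 92 e8

[0] 0x1b->0x05 len=3 : b7 4a f3
[1] 0x0c->0x03 len=8 : 5f c8 e9 82 e8 54 c6 92
[2] 0x1d->0x0f len=3 : f3 8b ea
[3] 0x12->0x1a len=2 : c6 92
[4] 0x18->0x13 len=5 : 5f e0 c6 92 4a
query mem[0x17]=0x4a, mem[0x08]=0x54, mem[0x12]=0xc6, mem[0x16]=0x92, mem[0x07]=0xe8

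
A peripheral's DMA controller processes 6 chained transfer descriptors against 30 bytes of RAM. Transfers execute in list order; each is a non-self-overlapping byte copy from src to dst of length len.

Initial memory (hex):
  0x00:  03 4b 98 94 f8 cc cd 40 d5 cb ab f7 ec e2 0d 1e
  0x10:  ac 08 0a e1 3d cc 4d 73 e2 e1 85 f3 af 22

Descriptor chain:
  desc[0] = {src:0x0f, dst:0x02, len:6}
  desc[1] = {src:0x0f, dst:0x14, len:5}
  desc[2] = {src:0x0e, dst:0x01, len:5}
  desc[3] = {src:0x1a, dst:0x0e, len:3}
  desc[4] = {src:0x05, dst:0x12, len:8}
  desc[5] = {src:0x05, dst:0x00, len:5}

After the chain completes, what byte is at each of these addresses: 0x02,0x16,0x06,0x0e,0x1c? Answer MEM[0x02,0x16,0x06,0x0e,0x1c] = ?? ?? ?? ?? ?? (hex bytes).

  after D0: wrote 6B at 0x02 = 1eac080ae13d
  after D1: wrote 5B at 0x14 = 1eac080ae1
  after D2: wrote 5B at 0x01 = 0d1eac080a
  after D3: wrote 3B at 0x0e = 85f3af
  after D4: wrote 8B at 0x12 = 0ae13dd5cbabf7ec
  after D5: wrote 5B at 0x00 = 0ae13dd5cb
query mem[0x02]=0x3d, mem[0x16]=0xcb, mem[0x06]=0xe1, mem[0x0e]=0x85, mem[0x1c]=0xaf

MEM[0x02,0x16,0x06,0x0e,0x1c] = 3d cb e1 85 af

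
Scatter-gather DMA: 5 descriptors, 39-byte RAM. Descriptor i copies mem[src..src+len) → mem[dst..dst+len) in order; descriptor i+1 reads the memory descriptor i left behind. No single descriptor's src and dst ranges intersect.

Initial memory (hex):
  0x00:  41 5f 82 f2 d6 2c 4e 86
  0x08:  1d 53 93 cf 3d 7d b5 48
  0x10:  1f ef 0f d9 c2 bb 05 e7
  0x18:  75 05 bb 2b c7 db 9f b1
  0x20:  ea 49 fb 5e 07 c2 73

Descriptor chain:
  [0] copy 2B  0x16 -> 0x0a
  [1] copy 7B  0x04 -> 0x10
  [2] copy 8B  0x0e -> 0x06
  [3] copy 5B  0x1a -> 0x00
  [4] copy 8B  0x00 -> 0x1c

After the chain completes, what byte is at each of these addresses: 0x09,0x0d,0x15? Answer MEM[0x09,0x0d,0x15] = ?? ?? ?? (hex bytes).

MEM[0x09,0x0d,0x15] = 2c 53 53

D0: mem[0x0a..0x0b] <- [05 e7]
D1: mem[0x10..0x16] <- [d6 2c 4e 86 1d 53 05]
D2: mem[0x06..0x0d] <- [b5 48 d6 2c 4e 86 1d 53]
D3: mem[0x00..0x04] <- [bb 2b c7 db 9f]
D4: mem[0x1c..0x23] <- [bb 2b c7 db 9f 2c b5 48]
query mem[0x09]=0x2c, mem[0x0d]=0x53, mem[0x15]=0x53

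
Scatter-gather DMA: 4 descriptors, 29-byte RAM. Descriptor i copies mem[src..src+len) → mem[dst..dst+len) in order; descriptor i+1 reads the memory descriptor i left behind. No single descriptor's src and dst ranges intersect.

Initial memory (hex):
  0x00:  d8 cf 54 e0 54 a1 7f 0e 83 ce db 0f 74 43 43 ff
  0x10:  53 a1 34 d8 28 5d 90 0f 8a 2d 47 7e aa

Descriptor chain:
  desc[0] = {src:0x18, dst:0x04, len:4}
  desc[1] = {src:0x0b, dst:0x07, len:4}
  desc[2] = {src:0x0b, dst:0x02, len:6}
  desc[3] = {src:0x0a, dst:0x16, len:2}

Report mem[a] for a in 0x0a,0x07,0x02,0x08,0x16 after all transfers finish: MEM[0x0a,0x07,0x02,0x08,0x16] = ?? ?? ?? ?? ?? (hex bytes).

MEM[0x0a,0x07,0x02,0x08,0x16] = 43 53 0f 74 43

[0] 0x18->0x04 len=4 : 8a 2d 47 7e
[1] 0x0b->0x07 len=4 : 0f 74 43 43
[2] 0x0b->0x02 len=6 : 0f 74 43 43 ff 53
[3] 0x0a->0x16 len=2 : 43 0f
query mem[0x0a]=0x43, mem[0x07]=0x53, mem[0x02]=0x0f, mem[0x08]=0x74, mem[0x16]=0x43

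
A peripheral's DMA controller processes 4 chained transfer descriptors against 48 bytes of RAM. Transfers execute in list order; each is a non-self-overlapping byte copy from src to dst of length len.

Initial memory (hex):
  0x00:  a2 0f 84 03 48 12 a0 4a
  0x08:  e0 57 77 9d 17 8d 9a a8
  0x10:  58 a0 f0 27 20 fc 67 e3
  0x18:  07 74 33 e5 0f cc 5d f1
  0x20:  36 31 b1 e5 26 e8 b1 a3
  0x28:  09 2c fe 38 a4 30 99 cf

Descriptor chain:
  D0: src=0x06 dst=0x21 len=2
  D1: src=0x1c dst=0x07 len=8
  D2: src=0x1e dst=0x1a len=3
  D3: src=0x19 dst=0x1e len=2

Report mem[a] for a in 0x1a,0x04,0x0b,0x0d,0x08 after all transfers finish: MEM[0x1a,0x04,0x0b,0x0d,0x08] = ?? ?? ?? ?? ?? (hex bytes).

[0] 0x06->0x21 len=2 : a0 4a
[1] 0x1c->0x07 len=8 : 0f cc 5d f1 36 a0 4a e5
[2] 0x1e->0x1a len=3 : 5d f1 36
[3] 0x19->0x1e len=2 : 74 5d
query mem[0x1a]=0x5d, mem[0x04]=0x48, mem[0x0b]=0x36, mem[0x0d]=0x4a, mem[0x08]=0xcc

MEM[0x1a,0x04,0x0b,0x0d,0x08] = 5d 48 36 4a cc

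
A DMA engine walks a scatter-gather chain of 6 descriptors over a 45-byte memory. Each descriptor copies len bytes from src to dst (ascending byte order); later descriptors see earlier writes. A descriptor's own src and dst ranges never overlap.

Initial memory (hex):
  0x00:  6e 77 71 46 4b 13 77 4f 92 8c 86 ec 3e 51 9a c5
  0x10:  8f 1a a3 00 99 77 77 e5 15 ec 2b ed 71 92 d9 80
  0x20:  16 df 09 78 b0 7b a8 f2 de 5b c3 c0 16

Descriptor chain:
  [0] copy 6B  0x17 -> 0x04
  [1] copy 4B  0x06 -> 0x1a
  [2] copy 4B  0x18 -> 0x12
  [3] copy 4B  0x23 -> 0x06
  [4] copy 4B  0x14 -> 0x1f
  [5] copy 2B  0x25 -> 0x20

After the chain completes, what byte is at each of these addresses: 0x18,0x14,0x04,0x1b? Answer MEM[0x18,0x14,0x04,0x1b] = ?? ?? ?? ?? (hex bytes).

[0] 0x17->0x04 len=6 : e5 15 ec 2b ed 71
[1] 0x06->0x1a len=4 : ec 2b ed 71
[2] 0x18->0x12 len=4 : 15 ec ec 2b
[3] 0x23->0x06 len=4 : 78 b0 7b a8
[4] 0x14->0x1f len=4 : ec 2b 77 e5
[5] 0x25->0x20 len=2 : 7b a8
query mem[0x18]=0x15, mem[0x14]=0xec, mem[0x04]=0xe5, mem[0x1b]=0x2b

MEM[0x18,0x14,0x04,0x1b] = 15 ec e5 2b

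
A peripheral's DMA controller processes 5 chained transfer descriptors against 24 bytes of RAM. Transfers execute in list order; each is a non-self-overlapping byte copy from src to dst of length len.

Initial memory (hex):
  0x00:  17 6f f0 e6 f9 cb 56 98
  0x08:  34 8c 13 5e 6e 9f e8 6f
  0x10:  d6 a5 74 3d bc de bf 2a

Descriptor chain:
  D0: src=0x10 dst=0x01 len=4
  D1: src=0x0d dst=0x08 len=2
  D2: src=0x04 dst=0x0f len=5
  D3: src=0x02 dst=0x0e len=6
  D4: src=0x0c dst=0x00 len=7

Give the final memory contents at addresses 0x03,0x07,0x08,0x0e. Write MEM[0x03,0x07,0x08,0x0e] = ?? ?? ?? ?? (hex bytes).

#0 dst[0x01+4] := {0xd6,0xa5,0x74,0x3d}
#1 dst[0x08+2] := {0x9f,0xe8}
#2 dst[0x0f+5] := {0x3d,0xcb,0x56,0x98,0x9f}
#3 dst[0x0e+6] := {0xa5,0x74,0x3d,0xcb,0x56,0x98}
#4 dst[0x00+7] := {0x6e,0x9f,0xa5,0x74,0x3d,0xcb,0x56}
query mem[0x03]=0x74, mem[0x07]=0x98, mem[0x08]=0x9f, mem[0x0e]=0xa5

MEM[0x03,0x07,0x08,0x0e] = 74 98 9f a5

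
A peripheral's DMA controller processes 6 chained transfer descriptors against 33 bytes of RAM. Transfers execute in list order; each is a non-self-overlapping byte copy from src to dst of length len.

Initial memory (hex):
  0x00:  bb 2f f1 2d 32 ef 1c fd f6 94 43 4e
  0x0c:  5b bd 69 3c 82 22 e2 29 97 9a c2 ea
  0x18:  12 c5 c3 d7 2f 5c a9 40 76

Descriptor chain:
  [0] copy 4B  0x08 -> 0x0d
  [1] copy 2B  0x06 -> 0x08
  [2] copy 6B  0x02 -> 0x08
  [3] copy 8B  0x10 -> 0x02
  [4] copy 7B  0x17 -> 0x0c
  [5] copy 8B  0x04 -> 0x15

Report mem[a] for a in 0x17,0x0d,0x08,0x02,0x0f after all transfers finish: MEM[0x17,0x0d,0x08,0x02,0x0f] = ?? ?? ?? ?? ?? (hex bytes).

  after D0: wrote 4B at 0x0d = f694434e
  after D1: wrote 2B at 0x08 = 1cfd
  after D2: wrote 6B at 0x08 = f12d32ef1cfd
  after D3: wrote 8B at 0x02 = 4e22e229979ac2ea
  after D4: wrote 7B at 0x0c = ea12c5c3d72f5c
  after D5: wrote 8B at 0x15 = e229979ac2ea32ef
query mem[0x17]=0x97, mem[0x0d]=0x12, mem[0x08]=0xc2, mem[0x02]=0x4e, mem[0x0f]=0xc3

MEM[0x17,0x0d,0x08,0x02,0x0f] = 97 12 c2 4e c3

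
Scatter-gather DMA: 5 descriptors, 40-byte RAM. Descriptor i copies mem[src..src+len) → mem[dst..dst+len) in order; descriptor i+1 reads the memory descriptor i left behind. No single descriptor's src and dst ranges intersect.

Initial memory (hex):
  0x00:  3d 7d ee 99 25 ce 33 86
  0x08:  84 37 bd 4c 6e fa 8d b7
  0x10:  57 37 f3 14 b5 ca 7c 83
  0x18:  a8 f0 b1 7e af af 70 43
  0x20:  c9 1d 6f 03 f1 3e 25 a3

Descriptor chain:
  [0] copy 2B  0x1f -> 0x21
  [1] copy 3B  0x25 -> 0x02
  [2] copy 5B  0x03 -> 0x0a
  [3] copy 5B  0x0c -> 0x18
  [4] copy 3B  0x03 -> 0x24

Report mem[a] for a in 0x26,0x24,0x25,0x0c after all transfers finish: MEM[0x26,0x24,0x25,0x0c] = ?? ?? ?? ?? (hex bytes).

MEM[0x26,0x24,0x25,0x0c] = ce 25 a3 ce

  after D0: wrote 2B at 0x21 = 43c9
  after D1: wrote 3B at 0x02 = 3e25a3
  after D2: wrote 5B at 0x0a = 25a3ce3386
  after D3: wrote 5B at 0x18 = ce3386b757
  after D4: wrote 3B at 0x24 = 25a3ce
query mem[0x26]=0xce, mem[0x24]=0x25, mem[0x25]=0xa3, mem[0x0c]=0xce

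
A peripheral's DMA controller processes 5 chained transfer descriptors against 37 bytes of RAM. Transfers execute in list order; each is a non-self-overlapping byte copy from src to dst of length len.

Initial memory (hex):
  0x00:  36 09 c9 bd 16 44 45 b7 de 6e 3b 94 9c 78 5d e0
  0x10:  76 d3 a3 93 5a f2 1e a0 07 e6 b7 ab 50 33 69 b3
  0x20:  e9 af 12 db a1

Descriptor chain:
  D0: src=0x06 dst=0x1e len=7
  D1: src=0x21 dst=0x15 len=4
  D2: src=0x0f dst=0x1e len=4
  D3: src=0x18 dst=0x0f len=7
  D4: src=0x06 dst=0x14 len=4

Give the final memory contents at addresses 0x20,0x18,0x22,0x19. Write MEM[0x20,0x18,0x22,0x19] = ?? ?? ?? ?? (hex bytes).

MEM[0x20,0x18,0x22,0x19] = d3 9c 3b e6

  after D0: wrote 7B at 0x1e = 45b7de6e3b949c
  after D1: wrote 4B at 0x15 = 6e3b949c
  after D2: wrote 4B at 0x1e = e076d3a3
  after D3: wrote 7B at 0x0f = 9ce6b7ab5033e0
  after D4: wrote 4B at 0x14 = 45b7de6e
query mem[0x20]=0xd3, mem[0x18]=0x9c, mem[0x22]=0x3b, mem[0x19]=0xe6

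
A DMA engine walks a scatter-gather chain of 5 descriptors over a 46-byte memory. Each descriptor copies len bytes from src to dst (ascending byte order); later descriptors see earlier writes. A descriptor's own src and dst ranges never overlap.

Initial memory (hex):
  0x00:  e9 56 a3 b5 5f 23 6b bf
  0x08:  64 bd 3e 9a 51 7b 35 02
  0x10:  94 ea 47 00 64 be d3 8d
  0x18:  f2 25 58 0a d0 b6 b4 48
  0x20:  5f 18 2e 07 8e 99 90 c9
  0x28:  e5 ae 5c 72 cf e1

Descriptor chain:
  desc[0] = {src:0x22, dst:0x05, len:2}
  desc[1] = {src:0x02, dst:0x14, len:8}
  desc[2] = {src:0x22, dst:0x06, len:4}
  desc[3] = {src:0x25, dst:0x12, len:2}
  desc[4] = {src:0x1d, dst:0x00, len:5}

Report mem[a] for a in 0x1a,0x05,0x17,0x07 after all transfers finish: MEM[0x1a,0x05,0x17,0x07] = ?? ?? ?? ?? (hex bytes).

MEM[0x1a,0x05,0x17,0x07] = 64 2e 2e 07

#0 dst[0x05+2] := {0x2e,0x07}
#1 dst[0x14+8] := {0xa3,0xb5,0x5f,0x2e,0x07,0xbf,0x64,0xbd}
#2 dst[0x06+4] := {0x2e,0x07,0x8e,0x99}
#3 dst[0x12+2] := {0x99,0x90}
#4 dst[0x00+5] := {0xb6,0xb4,0x48,0x5f,0x18}
query mem[0x1a]=0x64, mem[0x05]=0x2e, mem[0x17]=0x2e, mem[0x07]=0x07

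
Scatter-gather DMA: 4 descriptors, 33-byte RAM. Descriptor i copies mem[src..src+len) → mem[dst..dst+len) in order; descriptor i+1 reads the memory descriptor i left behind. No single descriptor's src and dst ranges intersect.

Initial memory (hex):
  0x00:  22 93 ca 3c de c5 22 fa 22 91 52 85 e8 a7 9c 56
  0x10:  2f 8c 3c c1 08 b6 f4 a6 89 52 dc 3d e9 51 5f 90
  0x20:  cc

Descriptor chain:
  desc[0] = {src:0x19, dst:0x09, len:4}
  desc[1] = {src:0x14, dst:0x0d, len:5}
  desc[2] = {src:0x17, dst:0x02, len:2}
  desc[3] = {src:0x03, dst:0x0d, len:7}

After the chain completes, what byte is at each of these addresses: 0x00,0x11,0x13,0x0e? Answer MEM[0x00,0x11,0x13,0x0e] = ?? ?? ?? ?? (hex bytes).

MEM[0x00,0x11,0x13,0x0e] = 22 fa 52 de

[0] 0x19->0x09 len=4 : 52 dc 3d e9
[1] 0x14->0x0d len=5 : 08 b6 f4 a6 89
[2] 0x17->0x02 len=2 : a6 89
[3] 0x03->0x0d len=7 : 89 de c5 22 fa 22 52
query mem[0x00]=0x22, mem[0x11]=0xfa, mem[0x13]=0x52, mem[0x0e]=0xde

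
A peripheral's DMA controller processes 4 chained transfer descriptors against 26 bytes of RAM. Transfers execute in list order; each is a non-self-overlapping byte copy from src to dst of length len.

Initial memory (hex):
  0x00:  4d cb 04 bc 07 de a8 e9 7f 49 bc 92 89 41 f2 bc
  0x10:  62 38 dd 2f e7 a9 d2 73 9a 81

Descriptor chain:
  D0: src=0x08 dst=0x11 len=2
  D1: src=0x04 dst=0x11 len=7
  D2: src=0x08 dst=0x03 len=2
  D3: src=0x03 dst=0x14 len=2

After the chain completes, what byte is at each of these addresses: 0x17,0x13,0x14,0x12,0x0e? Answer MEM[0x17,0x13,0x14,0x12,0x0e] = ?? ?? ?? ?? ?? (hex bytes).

D0: mem[0x11..0x12] <- [7f 49]
D1: mem[0x11..0x17] <- [07 de a8 e9 7f 49 bc]
D2: mem[0x03..0x04] <- [7f 49]
D3: mem[0x14..0x15] <- [7f 49]
query mem[0x17]=0xbc, mem[0x13]=0xa8, mem[0x14]=0x7f, mem[0x12]=0xde, mem[0x0e]=0xf2

MEM[0x17,0x13,0x14,0x12,0x0e] = bc a8 7f de f2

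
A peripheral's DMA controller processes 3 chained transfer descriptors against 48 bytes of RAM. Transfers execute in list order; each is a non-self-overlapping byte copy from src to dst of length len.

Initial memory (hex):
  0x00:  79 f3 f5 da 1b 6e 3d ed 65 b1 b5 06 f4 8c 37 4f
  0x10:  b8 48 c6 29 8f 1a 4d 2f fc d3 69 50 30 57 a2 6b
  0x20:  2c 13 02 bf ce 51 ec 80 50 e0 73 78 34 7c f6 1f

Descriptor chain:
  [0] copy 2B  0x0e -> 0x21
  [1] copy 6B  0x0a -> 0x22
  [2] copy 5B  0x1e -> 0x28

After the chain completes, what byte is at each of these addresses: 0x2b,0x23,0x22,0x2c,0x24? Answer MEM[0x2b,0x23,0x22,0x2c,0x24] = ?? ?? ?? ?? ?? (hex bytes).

MEM[0x2b,0x23,0x22,0x2c,0x24] = 37 06 b5 b5 f4

  after D0: wrote 2B at 0x21 = 374f
  after D1: wrote 6B at 0x22 = b506f48c374f
  after D2: wrote 5B at 0x28 = a26b2c37b5
query mem[0x2b]=0x37, mem[0x23]=0x06, mem[0x22]=0xb5, mem[0x2c]=0xb5, mem[0x24]=0xf4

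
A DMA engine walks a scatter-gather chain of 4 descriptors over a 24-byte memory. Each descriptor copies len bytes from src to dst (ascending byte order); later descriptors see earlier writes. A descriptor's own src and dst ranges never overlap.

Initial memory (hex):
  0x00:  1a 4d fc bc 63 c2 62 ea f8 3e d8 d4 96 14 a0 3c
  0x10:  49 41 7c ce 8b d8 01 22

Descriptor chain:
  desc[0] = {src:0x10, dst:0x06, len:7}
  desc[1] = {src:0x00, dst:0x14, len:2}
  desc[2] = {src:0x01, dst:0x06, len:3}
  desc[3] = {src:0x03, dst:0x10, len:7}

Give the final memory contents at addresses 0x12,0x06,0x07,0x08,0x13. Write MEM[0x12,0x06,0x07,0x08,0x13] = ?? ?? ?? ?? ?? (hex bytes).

  after D0: wrote 7B at 0x06 = 49417cce8bd801
  after D1: wrote 2B at 0x14 = 1a4d
  after D2: wrote 3B at 0x06 = 4dfcbc
  after D3: wrote 7B at 0x10 = bc63c24dfcbcce
query mem[0x12]=0xc2, mem[0x06]=0x4d, mem[0x07]=0xfc, mem[0x08]=0xbc, mem[0x13]=0x4d

MEM[0x12,0x06,0x07,0x08,0x13] = c2 4d fc bc 4d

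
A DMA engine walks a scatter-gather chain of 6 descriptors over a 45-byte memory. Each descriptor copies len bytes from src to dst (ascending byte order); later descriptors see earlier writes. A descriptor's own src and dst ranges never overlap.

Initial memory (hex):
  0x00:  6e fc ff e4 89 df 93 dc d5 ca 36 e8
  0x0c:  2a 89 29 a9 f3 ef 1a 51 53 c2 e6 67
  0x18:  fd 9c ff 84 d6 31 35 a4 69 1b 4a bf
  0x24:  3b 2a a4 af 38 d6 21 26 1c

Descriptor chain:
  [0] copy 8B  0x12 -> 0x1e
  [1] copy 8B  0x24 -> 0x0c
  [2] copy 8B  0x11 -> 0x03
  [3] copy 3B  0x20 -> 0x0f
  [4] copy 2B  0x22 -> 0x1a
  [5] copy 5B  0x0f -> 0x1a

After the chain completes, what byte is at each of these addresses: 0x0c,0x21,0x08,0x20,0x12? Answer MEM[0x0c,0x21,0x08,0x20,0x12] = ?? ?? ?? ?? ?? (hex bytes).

  after D0: wrote 8B at 0x1e = 1a5153c2e667fd9c
  after D1: wrote 8B at 0x0c = fd9ca4af38d62126
  after D2: wrote 8B at 0x03 = d6212653c2e667fd
  after D3: wrote 3B at 0x0f = 53c2e6
  after D4: wrote 2B at 0x1a = e667
  after D5: wrote 5B at 0x1a = 53c2e62126
query mem[0x0c]=0xfd, mem[0x21]=0xc2, mem[0x08]=0xe6, mem[0x20]=0x53, mem[0x12]=0x21

MEM[0x0c,0x21,0x08,0x20,0x12] = fd c2 e6 53 21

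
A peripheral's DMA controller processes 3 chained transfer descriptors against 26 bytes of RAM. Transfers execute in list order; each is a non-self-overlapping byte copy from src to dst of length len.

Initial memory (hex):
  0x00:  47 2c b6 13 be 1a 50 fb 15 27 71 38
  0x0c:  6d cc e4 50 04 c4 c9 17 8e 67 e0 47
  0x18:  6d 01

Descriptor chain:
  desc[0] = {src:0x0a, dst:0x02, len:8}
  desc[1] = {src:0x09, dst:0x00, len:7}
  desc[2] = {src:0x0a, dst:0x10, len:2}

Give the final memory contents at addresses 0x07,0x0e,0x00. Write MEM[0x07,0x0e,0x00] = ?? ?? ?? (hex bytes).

MEM[0x07,0x0e,0x00] = 50 e4 c4

#0 dst[0x02+8] := {0x71,0x38,0x6d,0xcc,0xe4,0x50,0x04,0xc4}
#1 dst[0x00+7] := {0xc4,0x71,0x38,0x6d,0xcc,0xe4,0x50}
#2 dst[0x10+2] := {0x71,0x38}
query mem[0x07]=0x50, mem[0x0e]=0xe4, mem[0x00]=0xc4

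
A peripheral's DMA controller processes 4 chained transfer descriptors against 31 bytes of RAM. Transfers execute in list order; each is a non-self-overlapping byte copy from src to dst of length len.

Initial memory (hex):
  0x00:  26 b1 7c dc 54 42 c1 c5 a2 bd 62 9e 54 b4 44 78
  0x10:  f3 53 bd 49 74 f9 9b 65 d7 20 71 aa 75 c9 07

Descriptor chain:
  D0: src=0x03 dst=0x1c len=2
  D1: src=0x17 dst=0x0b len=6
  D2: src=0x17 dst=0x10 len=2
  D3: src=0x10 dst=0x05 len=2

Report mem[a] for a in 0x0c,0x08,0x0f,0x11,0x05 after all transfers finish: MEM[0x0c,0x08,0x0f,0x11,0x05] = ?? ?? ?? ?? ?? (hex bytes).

D0: mem[0x1c..0x1d] <- [dc 54]
D1: mem[0x0b..0x10] <- [65 d7 20 71 aa dc]
D2: mem[0x10..0x11] <- [65 d7]
D3: mem[0x05..0x06] <- [65 d7]
query mem[0x0c]=0xd7, mem[0x08]=0xa2, mem[0x0f]=0xaa, mem[0x11]=0xd7, mem[0x05]=0x65

MEM[0x0c,0x08,0x0f,0x11,0x05] = d7 a2 aa d7 65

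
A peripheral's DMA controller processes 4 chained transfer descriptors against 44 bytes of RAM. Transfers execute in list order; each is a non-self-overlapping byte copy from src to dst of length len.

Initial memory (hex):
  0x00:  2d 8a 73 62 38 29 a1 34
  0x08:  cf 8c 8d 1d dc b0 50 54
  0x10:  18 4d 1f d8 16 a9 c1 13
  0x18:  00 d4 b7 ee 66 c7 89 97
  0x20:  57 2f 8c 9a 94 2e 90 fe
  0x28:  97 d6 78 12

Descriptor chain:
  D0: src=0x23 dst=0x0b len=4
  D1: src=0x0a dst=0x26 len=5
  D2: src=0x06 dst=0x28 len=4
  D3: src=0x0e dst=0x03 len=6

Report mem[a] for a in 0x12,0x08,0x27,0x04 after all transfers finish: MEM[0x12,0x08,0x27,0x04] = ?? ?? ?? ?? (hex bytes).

  after D0: wrote 4B at 0x0b = 9a942e90
  after D1: wrote 5B at 0x26 = 8d9a942e90
  after D2: wrote 4B at 0x28 = a134cf8c
  after D3: wrote 6B at 0x03 = 9054184d1fd8
query mem[0x12]=0x1f, mem[0x08]=0xd8, mem[0x27]=0x9a, mem[0x04]=0x54

MEM[0x12,0x08,0x27,0x04] = 1f d8 9a 54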